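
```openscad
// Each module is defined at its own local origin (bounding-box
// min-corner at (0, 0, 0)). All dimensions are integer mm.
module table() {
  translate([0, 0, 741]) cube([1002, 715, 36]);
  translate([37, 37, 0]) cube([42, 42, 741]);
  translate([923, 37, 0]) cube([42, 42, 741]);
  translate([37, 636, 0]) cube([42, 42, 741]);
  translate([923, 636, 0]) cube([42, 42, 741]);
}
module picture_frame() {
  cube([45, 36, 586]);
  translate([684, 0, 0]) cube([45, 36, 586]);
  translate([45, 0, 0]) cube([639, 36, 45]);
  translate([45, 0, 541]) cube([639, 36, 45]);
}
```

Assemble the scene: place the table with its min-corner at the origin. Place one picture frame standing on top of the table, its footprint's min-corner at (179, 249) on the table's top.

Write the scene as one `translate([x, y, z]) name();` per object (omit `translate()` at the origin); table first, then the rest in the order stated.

table();
translate([179, 249, 777]) picture_frame();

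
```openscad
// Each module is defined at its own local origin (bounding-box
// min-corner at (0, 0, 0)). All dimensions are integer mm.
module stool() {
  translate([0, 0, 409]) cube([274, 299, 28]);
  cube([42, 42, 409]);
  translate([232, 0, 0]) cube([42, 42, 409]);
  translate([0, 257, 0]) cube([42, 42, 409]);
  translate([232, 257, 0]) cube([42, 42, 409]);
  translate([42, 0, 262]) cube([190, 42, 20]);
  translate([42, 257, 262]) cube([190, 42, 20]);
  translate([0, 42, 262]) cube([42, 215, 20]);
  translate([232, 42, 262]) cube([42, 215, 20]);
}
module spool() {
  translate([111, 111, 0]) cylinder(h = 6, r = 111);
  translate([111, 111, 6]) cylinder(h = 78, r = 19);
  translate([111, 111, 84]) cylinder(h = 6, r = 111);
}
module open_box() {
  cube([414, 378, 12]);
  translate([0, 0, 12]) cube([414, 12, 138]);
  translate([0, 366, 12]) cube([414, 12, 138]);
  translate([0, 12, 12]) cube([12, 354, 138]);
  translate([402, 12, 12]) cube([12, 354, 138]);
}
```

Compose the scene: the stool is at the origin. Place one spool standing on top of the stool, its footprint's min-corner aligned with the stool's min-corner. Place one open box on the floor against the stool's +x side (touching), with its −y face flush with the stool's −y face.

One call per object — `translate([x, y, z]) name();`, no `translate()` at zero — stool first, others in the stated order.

stool();
translate([0, 0, 437]) spool();
translate([274, 0, 0]) open_box();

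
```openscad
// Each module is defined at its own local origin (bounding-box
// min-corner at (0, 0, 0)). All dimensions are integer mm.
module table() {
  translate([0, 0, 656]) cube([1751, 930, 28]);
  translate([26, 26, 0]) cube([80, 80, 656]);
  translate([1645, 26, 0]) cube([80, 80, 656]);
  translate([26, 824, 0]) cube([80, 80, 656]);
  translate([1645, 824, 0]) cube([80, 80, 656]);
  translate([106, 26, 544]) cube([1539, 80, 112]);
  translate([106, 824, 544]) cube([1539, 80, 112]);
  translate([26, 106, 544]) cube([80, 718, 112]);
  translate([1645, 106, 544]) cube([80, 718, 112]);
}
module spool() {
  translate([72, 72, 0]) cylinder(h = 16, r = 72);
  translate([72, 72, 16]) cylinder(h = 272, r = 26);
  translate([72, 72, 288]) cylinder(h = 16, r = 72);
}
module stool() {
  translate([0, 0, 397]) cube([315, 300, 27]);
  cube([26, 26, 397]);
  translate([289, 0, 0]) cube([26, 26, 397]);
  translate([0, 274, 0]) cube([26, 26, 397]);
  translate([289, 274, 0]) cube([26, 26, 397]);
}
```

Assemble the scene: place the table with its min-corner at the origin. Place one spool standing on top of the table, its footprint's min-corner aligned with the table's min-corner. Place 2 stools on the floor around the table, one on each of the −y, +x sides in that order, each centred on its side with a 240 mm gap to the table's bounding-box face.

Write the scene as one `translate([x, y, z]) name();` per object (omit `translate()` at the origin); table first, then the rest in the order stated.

table();
translate([0, 0, 684]) spool();
translate([718, -540, 0]) stool();
translate([1991, 315, 0]) stool();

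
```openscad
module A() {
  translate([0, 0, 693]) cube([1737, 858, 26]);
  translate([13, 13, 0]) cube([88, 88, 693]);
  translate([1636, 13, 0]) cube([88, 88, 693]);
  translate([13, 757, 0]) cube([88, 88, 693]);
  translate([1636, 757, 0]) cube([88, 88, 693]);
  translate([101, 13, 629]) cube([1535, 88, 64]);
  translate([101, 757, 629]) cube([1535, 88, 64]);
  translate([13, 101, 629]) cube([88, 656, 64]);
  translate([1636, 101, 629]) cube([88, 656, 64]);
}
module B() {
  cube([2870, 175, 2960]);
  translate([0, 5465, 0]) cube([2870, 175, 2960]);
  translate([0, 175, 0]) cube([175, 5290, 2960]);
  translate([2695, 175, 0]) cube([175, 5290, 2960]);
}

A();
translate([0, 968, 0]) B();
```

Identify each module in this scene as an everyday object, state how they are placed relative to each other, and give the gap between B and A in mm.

The house frame's nearest face is 110 mm from the table's +y face.

A is a table. B is a house frame. The house frame is on the floor beside the table on its +y side. The gap between the house frame and the table is 110 mm.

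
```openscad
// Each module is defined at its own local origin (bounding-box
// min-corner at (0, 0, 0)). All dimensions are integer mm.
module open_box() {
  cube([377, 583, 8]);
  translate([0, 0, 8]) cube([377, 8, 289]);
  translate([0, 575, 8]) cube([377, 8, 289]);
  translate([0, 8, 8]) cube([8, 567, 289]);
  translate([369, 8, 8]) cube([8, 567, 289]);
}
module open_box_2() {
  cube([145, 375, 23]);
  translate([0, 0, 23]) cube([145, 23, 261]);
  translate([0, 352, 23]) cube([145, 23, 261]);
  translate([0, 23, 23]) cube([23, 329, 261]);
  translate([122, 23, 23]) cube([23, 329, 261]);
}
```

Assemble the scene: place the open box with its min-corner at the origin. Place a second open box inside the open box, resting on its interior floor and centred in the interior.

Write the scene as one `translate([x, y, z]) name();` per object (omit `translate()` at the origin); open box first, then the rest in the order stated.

open_box();
translate([116, 104, 8]) open_box_2();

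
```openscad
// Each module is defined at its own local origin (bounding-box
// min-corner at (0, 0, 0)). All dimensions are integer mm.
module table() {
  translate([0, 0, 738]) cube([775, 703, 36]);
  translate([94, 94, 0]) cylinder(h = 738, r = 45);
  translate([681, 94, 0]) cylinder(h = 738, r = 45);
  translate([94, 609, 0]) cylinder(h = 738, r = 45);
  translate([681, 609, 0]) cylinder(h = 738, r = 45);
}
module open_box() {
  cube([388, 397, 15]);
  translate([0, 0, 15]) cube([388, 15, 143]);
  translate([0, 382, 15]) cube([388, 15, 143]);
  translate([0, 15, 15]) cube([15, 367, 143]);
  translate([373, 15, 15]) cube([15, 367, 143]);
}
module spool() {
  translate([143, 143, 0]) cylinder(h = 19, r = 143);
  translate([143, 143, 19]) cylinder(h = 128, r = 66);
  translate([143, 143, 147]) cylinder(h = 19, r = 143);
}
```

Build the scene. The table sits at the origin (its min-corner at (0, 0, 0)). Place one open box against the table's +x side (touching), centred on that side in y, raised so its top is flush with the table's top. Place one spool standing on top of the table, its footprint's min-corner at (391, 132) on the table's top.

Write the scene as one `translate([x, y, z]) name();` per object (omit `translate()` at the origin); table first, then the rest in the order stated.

table();
translate([775, 153, 616]) open_box();
translate([391, 132, 774]) spool();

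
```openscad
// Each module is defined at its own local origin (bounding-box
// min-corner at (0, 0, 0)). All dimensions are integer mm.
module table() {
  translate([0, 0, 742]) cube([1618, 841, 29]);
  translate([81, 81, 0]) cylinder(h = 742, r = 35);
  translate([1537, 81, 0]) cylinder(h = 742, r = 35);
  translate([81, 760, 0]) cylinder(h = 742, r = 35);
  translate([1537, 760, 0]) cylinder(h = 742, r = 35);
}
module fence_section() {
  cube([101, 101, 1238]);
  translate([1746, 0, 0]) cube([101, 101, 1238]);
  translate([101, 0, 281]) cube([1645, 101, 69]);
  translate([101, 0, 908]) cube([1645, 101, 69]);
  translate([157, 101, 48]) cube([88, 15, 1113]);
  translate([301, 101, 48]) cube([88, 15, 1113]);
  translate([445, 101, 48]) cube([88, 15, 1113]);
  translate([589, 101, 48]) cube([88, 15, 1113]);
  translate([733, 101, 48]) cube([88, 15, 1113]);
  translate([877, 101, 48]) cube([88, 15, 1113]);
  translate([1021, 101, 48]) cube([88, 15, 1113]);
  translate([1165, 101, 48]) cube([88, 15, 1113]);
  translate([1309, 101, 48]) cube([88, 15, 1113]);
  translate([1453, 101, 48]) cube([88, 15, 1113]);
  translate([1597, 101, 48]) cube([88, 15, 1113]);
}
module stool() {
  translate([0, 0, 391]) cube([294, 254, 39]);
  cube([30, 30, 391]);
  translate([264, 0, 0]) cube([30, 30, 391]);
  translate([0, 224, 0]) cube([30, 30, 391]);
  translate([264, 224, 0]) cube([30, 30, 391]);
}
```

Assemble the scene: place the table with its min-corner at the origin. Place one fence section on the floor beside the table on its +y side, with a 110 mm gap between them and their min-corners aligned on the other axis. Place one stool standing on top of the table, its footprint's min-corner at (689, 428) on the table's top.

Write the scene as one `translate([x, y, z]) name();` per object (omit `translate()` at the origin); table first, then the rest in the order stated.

table();
translate([0, 951, 0]) fence_section();
translate([689, 428, 771]) stool();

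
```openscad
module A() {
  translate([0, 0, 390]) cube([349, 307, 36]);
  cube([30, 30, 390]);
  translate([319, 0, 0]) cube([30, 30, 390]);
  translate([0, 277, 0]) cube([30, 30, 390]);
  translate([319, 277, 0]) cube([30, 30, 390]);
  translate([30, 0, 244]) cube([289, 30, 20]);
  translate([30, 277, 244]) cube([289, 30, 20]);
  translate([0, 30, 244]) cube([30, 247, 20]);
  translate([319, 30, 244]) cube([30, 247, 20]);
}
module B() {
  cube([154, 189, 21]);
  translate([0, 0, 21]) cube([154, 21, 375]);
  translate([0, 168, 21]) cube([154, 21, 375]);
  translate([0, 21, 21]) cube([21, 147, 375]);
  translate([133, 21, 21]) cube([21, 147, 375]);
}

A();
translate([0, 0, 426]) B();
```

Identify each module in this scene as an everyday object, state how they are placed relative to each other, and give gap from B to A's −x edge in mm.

The open box's min-x is at 0; the stool's min-x is 0; gap = 0 mm.

A is a stool. B is an open box. The open box is on top of the stool. The gap from the open box to the stool's −x edge is 0 mm.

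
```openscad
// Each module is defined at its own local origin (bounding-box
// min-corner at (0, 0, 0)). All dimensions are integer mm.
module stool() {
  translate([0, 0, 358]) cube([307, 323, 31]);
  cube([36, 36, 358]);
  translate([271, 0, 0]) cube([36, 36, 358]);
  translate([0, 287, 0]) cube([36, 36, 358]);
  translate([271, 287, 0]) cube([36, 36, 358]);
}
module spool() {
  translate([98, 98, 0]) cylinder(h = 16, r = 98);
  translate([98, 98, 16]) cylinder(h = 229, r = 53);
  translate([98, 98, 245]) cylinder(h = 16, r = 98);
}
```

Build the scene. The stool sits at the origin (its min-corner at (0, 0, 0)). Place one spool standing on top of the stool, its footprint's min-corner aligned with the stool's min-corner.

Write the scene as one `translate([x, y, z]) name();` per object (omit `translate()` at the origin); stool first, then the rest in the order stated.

stool();
translate([0, 0, 389]) spool();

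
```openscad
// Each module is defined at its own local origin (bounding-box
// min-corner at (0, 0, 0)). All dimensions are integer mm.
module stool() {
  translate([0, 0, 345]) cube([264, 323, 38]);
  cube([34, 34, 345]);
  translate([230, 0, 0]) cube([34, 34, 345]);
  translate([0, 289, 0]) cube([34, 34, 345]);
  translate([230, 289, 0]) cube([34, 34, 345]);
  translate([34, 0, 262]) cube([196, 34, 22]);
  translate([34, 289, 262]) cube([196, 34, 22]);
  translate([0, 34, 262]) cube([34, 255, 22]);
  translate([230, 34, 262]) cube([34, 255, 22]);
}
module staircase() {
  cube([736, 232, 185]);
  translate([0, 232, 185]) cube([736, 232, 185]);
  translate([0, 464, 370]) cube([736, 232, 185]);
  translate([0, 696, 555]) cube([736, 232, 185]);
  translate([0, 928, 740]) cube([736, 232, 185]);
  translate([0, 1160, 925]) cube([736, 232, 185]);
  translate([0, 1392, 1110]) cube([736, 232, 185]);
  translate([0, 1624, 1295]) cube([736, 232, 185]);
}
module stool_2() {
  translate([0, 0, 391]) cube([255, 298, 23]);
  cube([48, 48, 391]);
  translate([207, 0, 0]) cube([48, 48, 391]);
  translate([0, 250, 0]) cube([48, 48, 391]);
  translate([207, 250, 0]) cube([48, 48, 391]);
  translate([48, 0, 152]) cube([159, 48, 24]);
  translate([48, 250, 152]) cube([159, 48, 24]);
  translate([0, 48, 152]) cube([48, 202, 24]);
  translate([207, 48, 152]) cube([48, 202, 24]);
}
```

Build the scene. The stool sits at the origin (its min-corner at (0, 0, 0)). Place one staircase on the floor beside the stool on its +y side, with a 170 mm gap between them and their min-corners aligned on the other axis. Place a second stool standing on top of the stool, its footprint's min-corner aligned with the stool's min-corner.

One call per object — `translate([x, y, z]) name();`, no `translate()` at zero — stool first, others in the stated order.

stool();
translate([0, 493, 0]) staircase();
translate([0, 0, 383]) stool_2();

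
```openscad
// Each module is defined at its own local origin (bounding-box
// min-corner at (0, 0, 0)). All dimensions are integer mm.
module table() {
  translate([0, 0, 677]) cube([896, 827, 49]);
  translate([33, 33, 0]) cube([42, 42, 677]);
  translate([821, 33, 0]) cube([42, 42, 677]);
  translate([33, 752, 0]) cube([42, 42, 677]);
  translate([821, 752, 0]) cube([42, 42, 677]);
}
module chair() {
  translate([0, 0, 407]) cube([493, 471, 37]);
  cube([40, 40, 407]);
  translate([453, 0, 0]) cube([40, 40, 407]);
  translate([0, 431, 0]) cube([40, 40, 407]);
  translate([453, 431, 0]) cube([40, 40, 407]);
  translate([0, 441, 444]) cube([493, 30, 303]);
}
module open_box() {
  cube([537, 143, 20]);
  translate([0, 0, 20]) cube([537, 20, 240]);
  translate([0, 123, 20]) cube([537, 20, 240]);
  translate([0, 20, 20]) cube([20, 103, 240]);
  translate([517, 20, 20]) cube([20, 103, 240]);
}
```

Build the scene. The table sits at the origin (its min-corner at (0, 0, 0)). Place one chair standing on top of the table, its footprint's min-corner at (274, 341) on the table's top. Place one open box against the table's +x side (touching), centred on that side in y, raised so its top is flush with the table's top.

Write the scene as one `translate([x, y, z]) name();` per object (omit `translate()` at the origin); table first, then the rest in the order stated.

table();
translate([274, 341, 726]) chair();
translate([896, 342, 466]) open_box();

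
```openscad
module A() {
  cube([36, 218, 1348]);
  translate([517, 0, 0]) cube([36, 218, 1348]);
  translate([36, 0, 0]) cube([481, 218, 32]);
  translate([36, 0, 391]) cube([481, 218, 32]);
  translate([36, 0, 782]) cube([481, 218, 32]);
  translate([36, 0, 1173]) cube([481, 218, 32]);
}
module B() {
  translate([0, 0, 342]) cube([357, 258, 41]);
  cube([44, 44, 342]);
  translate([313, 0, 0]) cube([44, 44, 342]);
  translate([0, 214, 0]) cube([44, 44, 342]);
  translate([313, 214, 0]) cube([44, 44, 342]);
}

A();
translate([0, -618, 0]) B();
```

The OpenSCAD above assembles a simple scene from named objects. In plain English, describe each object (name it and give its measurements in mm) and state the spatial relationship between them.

A is an open bookshelf. Two side panels, each 36 mm thick, 218 mm deep and 1348 mm tall, stand 553 mm apart (outside-to-outside). Between them sit 4 shelves, each 32 mm thick and 218 mm deep, spanning the full gap between the sides. The bottom shelf rests on the floor (its underside at z = 0) and the clear gap between one shelf's top and the next shelf's underside is 359 mm.

B is a simple wooden stool: a rectangular seat 357 mm (x) by 258 mm (y), 41 mm thick, top face at z = 383 mm, on four square legs, each 44×44 mm in cross-section. The legs rest on z = 0, each flush with a corner of the seat.

The stool is on the floor beside the bookshelf on its −y side.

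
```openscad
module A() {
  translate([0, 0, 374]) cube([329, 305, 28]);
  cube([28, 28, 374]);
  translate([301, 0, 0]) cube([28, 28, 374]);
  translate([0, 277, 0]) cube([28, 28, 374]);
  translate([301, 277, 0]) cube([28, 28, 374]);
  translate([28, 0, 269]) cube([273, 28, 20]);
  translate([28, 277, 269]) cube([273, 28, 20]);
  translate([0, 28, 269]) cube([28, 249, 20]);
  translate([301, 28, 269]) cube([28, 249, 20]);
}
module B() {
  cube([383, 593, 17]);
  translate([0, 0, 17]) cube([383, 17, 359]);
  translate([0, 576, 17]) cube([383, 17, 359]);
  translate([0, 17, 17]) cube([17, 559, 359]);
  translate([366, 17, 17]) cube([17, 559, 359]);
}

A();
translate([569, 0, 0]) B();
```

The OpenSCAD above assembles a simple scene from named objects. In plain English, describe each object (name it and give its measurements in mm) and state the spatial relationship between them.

A is a simple wooden stool: a rectangular seat 329 mm (x) by 305 mm (y), 28 mm thick, top face at z = 402 mm, on four square legs, each 28×28 mm in cross-section. The legs rest on z = 0, each flush with a corner of the seat. Four stretchers, 28 mm wide and 20 mm tall, connect adjacent legs with their undersides at z = 269 mm, each running between the inner faces of the legs it joins and aligned with the legs' outer faces on the other axis.

B is an open storage box with external size 383×593×376 mm and wall thickness 17 mm (the base is also 17 mm thick). The base covers the whole footprint; the four walls stand on the base, with the y-facing walls full-width and the x-facing walls fitting between their inner faces.

The open box is on the floor beside the stool on its +x side.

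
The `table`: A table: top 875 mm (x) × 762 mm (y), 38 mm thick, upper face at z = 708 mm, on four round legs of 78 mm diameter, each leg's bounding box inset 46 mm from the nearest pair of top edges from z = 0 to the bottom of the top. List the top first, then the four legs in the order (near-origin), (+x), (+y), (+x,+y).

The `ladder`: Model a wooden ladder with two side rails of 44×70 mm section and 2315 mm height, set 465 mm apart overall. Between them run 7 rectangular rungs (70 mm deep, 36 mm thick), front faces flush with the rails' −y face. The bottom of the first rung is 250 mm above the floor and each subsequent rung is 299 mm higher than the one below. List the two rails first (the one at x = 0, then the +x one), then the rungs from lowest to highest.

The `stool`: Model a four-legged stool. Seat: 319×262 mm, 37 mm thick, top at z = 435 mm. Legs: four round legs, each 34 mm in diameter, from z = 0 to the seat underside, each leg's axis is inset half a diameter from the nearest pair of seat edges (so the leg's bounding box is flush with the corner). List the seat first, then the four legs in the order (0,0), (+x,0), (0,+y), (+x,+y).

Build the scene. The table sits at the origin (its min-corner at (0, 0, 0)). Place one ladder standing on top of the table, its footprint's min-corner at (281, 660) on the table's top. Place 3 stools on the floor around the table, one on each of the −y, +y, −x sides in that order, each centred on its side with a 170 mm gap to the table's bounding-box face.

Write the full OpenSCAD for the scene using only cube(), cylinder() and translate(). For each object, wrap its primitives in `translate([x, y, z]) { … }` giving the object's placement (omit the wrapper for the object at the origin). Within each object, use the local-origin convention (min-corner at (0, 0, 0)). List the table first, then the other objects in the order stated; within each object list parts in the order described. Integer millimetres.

translate([0, 0, 670]) cube([875, 762, 38]);
translate([85, 85, 0]) cylinder(h = 670, r = 39);
translate([790, 85, 0]) cylinder(h = 670, r = 39);
translate([85, 677, 0]) cylinder(h = 670, r = 39);
translate([790, 677, 0]) cylinder(h = 670, r = 39);
translate([281, 660, 708]) {
  cube([44, 70, 2315]);
  translate([421, 0, 0]) cube([44, 70, 2315]);
  translate([44, 0, 250]) cube([377, 70, 36]);
  translate([44, 0, 549]) cube([377, 70, 36]);
  translate([44, 0, 848]) cube([377, 70, 36]);
  translate([44, 0, 1147]) cube([377, 70, 36]);
  translate([44, 0, 1446]) cube([377, 70, 36]);
  translate([44, 0, 1745]) cube([377, 70, 36]);
  translate([44, 0, 2044]) cube([377, 70, 36]);
}
translate([278, -432, 0]) {
  translate([0, 0, 398]) cube([319, 262, 37]);
  translate([17, 17, 0]) cylinder(h = 398, r = 17);
  translate([302, 17, 0]) cylinder(h = 398, r = 17);
  translate([17, 245, 0]) cylinder(h = 398, r = 17);
  translate([302, 245, 0]) cylinder(h = 398, r = 17);
}
translate([278, 932, 0]) {
  translate([0, 0, 398]) cube([319, 262, 37]);
  translate([17, 17, 0]) cylinder(h = 398, r = 17);
  translate([302, 17, 0]) cylinder(h = 398, r = 17);
  translate([17, 245, 0]) cylinder(h = 398, r = 17);
  translate([302, 245, 0]) cylinder(h = 398, r = 17);
}
translate([-489, 250, 0]) {
  translate([0, 0, 398]) cube([319, 262, 37]);
  translate([17, 17, 0]) cylinder(h = 398, r = 17);
  translate([302, 17, 0]) cylinder(h = 398, r = 17);
  translate([17, 245, 0]) cylinder(h = 398, r = 17);
  translate([302, 245, 0]) cylinder(h = 398, r = 17);
}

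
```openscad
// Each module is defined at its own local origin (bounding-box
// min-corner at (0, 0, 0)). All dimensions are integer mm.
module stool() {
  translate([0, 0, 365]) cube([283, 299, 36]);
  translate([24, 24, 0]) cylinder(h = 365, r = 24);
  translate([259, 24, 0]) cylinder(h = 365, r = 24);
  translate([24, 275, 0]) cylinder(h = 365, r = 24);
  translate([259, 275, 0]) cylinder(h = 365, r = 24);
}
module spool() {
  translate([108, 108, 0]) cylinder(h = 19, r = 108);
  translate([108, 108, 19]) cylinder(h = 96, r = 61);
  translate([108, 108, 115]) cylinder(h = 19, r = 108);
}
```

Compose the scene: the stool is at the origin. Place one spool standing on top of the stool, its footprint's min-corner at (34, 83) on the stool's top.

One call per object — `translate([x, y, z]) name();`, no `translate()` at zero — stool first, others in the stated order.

stool();
translate([34, 83, 401]) spool();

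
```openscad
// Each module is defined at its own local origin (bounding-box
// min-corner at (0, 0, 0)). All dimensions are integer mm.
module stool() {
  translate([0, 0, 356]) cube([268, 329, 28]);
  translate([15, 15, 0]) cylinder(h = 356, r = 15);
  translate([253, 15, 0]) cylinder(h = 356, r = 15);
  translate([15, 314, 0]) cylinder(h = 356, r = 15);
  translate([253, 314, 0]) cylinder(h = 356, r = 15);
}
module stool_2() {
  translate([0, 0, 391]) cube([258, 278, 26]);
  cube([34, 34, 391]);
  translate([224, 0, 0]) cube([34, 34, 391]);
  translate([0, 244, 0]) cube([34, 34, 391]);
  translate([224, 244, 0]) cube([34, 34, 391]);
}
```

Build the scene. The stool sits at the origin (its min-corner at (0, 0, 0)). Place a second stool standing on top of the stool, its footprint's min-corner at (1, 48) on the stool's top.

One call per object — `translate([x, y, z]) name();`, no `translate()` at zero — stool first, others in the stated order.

stool();
translate([1, 48, 384]) stool_2();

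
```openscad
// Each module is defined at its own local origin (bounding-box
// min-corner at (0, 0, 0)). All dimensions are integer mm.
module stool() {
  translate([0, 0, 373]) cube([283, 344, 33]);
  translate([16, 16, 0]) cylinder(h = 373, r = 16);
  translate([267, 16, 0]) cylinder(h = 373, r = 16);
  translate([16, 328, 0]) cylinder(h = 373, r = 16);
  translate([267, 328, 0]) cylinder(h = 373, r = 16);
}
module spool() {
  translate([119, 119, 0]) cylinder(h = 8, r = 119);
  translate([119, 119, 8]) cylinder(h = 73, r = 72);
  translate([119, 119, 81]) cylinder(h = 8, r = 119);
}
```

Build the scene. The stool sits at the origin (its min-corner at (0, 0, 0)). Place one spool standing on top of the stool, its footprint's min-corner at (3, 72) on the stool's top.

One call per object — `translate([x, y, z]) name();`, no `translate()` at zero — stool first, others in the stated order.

stool();
translate([3, 72, 406]) spool();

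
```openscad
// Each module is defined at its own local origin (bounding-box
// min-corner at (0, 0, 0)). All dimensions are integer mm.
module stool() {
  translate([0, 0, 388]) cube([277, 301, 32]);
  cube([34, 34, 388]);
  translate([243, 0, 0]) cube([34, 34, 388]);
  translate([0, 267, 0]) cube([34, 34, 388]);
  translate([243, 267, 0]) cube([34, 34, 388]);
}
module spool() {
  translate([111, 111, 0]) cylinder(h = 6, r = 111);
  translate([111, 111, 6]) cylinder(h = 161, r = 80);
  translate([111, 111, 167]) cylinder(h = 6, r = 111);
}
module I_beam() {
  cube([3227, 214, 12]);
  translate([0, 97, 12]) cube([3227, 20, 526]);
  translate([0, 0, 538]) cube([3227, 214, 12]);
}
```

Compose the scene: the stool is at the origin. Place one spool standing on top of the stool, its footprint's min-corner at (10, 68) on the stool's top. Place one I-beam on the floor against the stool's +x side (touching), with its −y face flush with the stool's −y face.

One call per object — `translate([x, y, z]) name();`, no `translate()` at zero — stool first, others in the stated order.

stool();
translate([10, 68, 420]) spool();
translate([277, 0, 0]) I_beam();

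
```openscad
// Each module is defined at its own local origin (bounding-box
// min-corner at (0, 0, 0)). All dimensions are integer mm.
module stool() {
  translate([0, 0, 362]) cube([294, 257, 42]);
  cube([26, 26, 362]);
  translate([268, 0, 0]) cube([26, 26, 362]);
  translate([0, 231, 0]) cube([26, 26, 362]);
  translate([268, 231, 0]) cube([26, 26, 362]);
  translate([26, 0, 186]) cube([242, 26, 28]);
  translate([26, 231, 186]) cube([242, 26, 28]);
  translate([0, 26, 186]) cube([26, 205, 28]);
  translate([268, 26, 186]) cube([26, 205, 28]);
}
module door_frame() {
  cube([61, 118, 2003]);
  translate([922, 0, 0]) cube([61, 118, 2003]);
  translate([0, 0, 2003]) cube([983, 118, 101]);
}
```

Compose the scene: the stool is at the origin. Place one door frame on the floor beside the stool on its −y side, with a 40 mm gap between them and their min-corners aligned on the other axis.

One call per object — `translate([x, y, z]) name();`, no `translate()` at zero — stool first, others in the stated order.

stool();
translate([0, -158, 0]) door_frame();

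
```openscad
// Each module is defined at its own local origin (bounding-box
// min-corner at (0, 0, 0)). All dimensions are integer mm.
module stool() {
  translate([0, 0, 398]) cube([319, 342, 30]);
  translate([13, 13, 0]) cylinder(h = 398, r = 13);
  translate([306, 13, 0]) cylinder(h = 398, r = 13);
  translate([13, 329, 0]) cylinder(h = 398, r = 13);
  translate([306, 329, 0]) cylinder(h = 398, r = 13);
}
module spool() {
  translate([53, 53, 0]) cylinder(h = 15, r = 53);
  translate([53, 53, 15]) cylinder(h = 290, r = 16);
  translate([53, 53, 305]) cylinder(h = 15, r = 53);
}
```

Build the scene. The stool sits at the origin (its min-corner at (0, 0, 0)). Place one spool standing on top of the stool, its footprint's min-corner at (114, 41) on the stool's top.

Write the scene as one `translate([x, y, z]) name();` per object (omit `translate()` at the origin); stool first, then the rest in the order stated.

stool();
translate([114, 41, 428]) spool();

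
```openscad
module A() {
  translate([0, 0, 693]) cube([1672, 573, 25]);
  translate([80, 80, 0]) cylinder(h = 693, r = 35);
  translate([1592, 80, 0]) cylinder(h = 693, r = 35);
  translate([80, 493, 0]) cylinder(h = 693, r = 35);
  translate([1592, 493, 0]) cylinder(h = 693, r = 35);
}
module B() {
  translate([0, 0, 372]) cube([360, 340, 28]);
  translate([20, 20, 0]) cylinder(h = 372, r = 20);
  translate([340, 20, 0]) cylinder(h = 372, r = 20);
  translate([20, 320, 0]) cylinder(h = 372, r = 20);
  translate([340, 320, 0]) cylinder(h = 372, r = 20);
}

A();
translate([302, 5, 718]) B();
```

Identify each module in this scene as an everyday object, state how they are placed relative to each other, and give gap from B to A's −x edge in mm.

The stool's min-x is at 302; the table's min-x is 0; gap = 302 mm.

A is a table. B is a stool. The stool is on top of the table. The gap from the stool to the table's −x edge is 302 mm.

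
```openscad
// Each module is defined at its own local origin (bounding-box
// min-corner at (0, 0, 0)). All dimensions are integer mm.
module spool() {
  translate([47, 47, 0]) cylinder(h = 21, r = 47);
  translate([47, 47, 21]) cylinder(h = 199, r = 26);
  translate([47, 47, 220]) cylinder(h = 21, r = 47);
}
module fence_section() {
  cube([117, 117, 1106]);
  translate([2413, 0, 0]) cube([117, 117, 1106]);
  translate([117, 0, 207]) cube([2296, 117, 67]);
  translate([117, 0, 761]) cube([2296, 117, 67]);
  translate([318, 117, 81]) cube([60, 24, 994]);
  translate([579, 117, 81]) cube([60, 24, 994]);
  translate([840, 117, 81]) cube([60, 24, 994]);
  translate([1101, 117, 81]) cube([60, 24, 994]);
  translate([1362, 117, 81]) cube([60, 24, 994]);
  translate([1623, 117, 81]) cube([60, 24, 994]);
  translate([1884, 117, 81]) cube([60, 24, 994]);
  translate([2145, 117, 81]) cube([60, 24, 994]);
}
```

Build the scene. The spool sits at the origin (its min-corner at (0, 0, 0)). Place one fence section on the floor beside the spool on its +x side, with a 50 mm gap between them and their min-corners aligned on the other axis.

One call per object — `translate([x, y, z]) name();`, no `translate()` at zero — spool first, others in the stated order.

spool();
translate([144, 0, 0]) fence_section();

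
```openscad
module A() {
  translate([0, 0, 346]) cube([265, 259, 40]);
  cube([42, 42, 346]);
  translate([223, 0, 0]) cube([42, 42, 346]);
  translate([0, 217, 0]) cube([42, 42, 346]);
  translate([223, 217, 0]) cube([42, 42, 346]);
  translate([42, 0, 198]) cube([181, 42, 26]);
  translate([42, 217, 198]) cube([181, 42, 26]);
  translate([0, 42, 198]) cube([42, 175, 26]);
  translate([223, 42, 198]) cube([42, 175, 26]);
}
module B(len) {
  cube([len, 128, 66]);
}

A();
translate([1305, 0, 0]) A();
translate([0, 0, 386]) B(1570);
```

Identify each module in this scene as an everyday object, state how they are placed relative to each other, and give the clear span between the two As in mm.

Second stool starts at x = 1305; first ends at x = 265; clear span = 1305 − 265 = 1040 mm.

A is a stool. B is a beam. A beam spans the tops of two stools. The clear span between the two stools is 1040 mm.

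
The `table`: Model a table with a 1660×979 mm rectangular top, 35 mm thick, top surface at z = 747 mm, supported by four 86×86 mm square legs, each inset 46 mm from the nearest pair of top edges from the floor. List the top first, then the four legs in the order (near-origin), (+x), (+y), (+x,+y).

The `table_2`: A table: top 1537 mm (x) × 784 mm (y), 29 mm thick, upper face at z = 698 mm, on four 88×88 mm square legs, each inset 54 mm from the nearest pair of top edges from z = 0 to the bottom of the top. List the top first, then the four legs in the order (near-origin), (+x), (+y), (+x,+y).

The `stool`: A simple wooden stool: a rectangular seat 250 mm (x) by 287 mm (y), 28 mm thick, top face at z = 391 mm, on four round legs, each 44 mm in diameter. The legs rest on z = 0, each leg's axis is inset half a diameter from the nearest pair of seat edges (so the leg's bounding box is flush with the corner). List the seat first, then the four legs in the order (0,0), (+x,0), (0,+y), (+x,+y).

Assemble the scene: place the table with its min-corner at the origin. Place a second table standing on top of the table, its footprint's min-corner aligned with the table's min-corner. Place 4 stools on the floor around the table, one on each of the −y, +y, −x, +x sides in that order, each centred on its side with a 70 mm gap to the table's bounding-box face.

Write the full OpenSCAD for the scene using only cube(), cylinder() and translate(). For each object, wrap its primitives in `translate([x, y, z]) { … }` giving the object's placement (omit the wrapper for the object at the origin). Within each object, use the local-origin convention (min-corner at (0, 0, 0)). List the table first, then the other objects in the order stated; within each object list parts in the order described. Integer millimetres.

translate([0, 0, 712]) cube([1660, 979, 35]);
translate([46, 46, 0]) cube([86, 86, 712]);
translate([1528, 46, 0]) cube([86, 86, 712]);
translate([46, 847, 0]) cube([86, 86, 712]);
translate([1528, 847, 0]) cube([86, 86, 712]);
translate([0, 0, 747]) {
  translate([0, 0, 669]) cube([1537, 784, 29]);
  translate([54, 54, 0]) cube([88, 88, 669]);
  translate([1395, 54, 0]) cube([88, 88, 669]);
  translate([54, 642, 0]) cube([88, 88, 669]);
  translate([1395, 642, 0]) cube([88, 88, 669]);
}
translate([705, -357, 0]) {
  translate([0, 0, 363]) cube([250, 287, 28]);
  translate([22, 22, 0]) cylinder(h = 363, r = 22);
  translate([228, 22, 0]) cylinder(h = 363, r = 22);
  translate([22, 265, 0]) cylinder(h = 363, r = 22);
  translate([228, 265, 0]) cylinder(h = 363, r = 22);
}
translate([705, 1049, 0]) {
  translate([0, 0, 363]) cube([250, 287, 28]);
  translate([22, 22, 0]) cylinder(h = 363, r = 22);
  translate([228, 22, 0]) cylinder(h = 363, r = 22);
  translate([22, 265, 0]) cylinder(h = 363, r = 22);
  translate([228, 265, 0]) cylinder(h = 363, r = 22);
}
translate([-320, 346, 0]) {
  translate([0, 0, 363]) cube([250, 287, 28]);
  translate([22, 22, 0]) cylinder(h = 363, r = 22);
  translate([228, 22, 0]) cylinder(h = 363, r = 22);
  translate([22, 265, 0]) cylinder(h = 363, r = 22);
  translate([228, 265, 0]) cylinder(h = 363, r = 22);
}
translate([1730, 346, 0]) {
  translate([0, 0, 363]) cube([250, 287, 28]);
  translate([22, 22, 0]) cylinder(h = 363, r = 22);
  translate([228, 22, 0]) cylinder(h = 363, r = 22);
  translate([22, 265, 0]) cylinder(h = 363, r = 22);
  translate([228, 265, 0]) cylinder(h = 363, r = 22);
}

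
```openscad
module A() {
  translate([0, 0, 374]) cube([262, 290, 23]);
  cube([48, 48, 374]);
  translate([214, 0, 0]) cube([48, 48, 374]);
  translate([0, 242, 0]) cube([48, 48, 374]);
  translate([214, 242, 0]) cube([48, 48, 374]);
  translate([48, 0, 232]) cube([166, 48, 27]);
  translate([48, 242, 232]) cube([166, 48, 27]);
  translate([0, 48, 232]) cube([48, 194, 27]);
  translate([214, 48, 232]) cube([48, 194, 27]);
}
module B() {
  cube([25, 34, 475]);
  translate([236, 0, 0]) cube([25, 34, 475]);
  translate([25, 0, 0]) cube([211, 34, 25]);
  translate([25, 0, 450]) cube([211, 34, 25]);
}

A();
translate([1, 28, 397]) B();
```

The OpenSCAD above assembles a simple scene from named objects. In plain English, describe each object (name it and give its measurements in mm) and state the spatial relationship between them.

A is a four-legged stool. The seat is a 262×290×23 mm slab whose top surface is at z = 397 mm; four square legs, each 48×48 mm in cross-section, run from the floor (z = 0) to the underside of the seat, each flush with a corner of the seat. Four stretchers, 48 mm wide and 27 mm tall, connect adjacent legs with their undersides at z = 232 mm, each running between the inner faces of the legs it joins and aligned with the legs' outer faces on the other axis.

B is a picture frame with a 211×425 mm rectangular opening (x by z) and a uniform 25 mm border on every side. Frame depth is 34 mm along y. It is built from two vertical stiles running the full outside height and two horizontal rails spanning the gap between the stiles.

The picture frame is on top of the stool.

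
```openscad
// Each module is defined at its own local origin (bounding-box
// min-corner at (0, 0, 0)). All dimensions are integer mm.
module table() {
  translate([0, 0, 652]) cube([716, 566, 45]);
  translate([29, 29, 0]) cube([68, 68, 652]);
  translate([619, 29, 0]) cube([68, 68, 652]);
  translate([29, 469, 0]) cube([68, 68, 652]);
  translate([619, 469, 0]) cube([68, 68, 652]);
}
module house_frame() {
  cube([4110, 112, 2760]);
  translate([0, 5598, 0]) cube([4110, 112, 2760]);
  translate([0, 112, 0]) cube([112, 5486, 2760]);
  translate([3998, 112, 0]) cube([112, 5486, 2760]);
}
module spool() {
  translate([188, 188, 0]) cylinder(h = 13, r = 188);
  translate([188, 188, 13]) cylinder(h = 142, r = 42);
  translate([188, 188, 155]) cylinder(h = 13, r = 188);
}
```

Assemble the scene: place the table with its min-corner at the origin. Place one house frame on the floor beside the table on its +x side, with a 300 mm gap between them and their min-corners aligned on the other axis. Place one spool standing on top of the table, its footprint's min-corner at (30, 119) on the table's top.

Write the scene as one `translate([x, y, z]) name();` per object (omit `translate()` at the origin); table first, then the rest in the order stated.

table();
translate([1016, 0, 0]) house_frame();
translate([30, 119, 697]) spool();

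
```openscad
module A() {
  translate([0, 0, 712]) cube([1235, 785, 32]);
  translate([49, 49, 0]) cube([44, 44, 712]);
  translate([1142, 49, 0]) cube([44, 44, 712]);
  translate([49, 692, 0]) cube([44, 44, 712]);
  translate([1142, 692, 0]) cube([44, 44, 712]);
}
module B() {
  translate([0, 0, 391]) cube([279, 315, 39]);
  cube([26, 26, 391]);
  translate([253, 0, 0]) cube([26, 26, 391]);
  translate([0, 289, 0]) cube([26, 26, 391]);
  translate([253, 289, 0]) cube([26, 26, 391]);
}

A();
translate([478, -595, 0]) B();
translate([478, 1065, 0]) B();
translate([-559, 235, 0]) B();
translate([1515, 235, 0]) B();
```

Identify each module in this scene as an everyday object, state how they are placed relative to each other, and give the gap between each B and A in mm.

A is a table. B is a stool. Four stools sit around the table at the −y, +y, −x, +x sides. The gap between each stool and the table is 280 mm.

Each stool's nearest face is 280 mm from the table's bounding box.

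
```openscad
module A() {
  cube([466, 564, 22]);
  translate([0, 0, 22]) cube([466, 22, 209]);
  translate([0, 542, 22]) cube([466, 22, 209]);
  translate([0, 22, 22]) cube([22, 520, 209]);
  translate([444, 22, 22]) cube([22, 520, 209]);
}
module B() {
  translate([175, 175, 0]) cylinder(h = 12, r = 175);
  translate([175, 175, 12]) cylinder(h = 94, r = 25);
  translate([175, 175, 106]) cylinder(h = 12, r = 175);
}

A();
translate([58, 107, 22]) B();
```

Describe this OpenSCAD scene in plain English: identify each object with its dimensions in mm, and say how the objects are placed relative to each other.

A is an open-topped rectangular box: outside dimensions 466×564×231 mm, with a uniform wall and base thickness of 22 mm. The base is a full 466×564 slab on the floor; four walls sit on top of the base. The front and back walls (the −y and +y sides) span the full width; the two side walls fit between them.

B is a spool: two coaxial disc flanges of radius 175 mm and thickness 12 mm, joined by a core cylinder of radius 25 mm and height 94 mm. The lower flange rests on z = 0 and the three cylinders share a vertical axis.

The spool sits inside the open box, centred.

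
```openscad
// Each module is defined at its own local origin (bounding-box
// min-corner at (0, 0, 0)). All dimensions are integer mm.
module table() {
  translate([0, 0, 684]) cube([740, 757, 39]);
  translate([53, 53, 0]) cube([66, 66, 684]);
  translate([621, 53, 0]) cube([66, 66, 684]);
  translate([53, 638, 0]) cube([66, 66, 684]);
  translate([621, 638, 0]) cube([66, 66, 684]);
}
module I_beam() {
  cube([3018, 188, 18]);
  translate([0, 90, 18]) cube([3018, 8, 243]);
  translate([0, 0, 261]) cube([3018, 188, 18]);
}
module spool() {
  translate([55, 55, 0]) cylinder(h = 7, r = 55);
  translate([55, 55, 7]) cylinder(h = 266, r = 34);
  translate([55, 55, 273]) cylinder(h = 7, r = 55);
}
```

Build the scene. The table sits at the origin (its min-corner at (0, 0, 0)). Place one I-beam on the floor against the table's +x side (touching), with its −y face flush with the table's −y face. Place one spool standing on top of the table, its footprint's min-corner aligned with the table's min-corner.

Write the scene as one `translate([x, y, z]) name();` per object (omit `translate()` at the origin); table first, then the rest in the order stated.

table();
translate([740, 0, 0]) I_beam();
translate([0, 0, 723]) spool();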